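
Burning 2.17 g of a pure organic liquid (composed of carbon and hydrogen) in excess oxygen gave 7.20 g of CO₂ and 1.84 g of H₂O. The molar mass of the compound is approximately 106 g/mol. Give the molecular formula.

mol C = 7.20 g CO₂ ÷ 44.009 g/mol = 0.1636 mol
mol H = 2 × 1.84 g H₂O ÷ 18.015 g/mol = 0.2043 mol
Divide by the smallest (0.1636 mol): C 1.000, H 1.249
Multiplying each by 4 gives whole numbers: C 4.00, H 4.99
Empirical formula: C4H5
Empirical-formula mass = 53.08 g/mol; 106 ÷ 53.08 ≈ 2, so the molecular formula is C8H10.

C8H10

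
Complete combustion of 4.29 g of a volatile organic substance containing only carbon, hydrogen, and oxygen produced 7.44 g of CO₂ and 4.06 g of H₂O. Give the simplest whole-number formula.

mol C = 7.44 g CO₂ ÷ 44.009 g/mol = 0.1691 mol
mol H = 2 × 4.06 g H₂O ÷ 18.015 g/mol = 0.4507 mol
mass O = 4.29 − (2.031 + 0.4543) = 1.805 g → mol O = 1.805 ÷ 15.999 = 0.1128 mol
Divide by the smallest (0.1128 mol): C 1.498, H 3.995, O 1.000
Multiplying each by 2 gives whole numbers: C 3.00, H 7.99, O 2.00

C3H8O2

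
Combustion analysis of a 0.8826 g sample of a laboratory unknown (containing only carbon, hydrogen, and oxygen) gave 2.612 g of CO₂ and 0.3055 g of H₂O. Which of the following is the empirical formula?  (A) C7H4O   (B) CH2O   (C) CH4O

(A) C7H4O

mol C = 2.612 g CO₂ ÷ 44.009 g/mol = 0.059351 mol
mol H = 2 × 0.3055 g H₂O ÷ 18.015 g/mol = 0.033916 mol
mass O = 0.8826 − (0.71287 + 0.034188) = 0.13554 g → mol O = 0.13554 ÷ 15.999 = 0.0084719 mol
Divide by the smallest (0.0084719 mol): C 7.006, H 4.003, O 1.000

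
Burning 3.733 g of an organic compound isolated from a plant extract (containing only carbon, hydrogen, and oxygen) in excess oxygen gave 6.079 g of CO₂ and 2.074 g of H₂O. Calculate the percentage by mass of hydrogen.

mol C = 6.079 g CO₂ ÷ 44.009 g/mol = 0.13813 mol
mol H = 2 × 2.074 g H₂O ÷ 18.015 g/mol = 0.23025 mol
mass O = 3.733 − (1.6591 + 0.23209) = 1.8418 g → mol O = 1.8418 ÷ 15.999 = 0.11512 mol
mass % H = 0.23209 g ÷ 3.733 g × 100%

6.22%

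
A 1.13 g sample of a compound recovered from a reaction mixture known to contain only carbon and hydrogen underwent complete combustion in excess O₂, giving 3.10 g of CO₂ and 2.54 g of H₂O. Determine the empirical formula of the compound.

CH4

mol C = 3.10 g CO₂ ÷ 44.009 g/mol = 0.07044 mol
mol H = 2 × 2.54 g H₂O ÷ 18.015 g/mol = 0.2820 mol
Divide by the smallest (0.07044 mol): C 1.000, H 4.003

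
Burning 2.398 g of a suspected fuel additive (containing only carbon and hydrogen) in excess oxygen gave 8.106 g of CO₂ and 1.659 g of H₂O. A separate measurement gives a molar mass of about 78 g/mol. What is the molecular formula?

mol C = 8.106 g CO₂ ÷ 44.009 g/mol = 0.18419 mol
mol H = 2 × 1.659 g H₂O ÷ 18.015 g/mol = 0.18418 mol
Divide by the smallest (0.18418 mol): C 1.000, H 1.000
Empirical formula: CH
Empirical-formula mass = 13.02 g/mol; 78 ÷ 13.02 ≈ 6, so the molecular formula is C6H6.

C6H6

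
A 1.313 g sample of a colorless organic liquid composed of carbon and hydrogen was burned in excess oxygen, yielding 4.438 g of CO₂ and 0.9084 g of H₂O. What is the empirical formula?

CH

mol C = 4.438 g CO₂ ÷ 44.009 g/mol = 0.10084 mol
mol H = 2 × 0.9084 g H₂O ÷ 18.015 g/mol = 0.10085 mol
Divide by the smallest (0.10084 mol): C 1.000, H 1.000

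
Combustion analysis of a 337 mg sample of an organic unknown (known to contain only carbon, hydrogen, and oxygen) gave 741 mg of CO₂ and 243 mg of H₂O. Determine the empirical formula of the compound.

mol C = 0.741 g CO₂ ÷ 44.009 g/mol = 0.01684 mol
mol H = 2 × 0.243 g H₂O ÷ 18.015 g/mol = 0.02698 mol
mass O = 0.337 − (0.2022 + 0.02719) = 0.1076 g → mol O = 0.1076 ÷ 15.999 = 0.006724 mol
Divide by the smallest (0.006724 mol): C 2.504, H 4.012, O 1.000
Multiplying each by 2 gives whole numbers: C 5.01, H 8.02, O 2.00

C5H8O2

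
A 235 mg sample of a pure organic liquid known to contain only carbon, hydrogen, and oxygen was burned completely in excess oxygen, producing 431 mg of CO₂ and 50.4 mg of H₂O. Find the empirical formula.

C7H4O5

mol C = 0.431 g CO₂ ÷ 44.009 g/mol = 0.009793 mol
mol H = 2 × 0.0504 g H₂O ÷ 18.015 g/mol = 0.005595 mol
mass O = 0.235 − (0.1176 + 0.005640) = 0.1117 g → mol O = 0.1117 ÷ 15.999 = 0.006984 mol
Divide by the smallest (0.005595 mol): C 1.750, H 1.000, O 1.248
Multiplying each by 4 gives whole numbers: C 7.00, H 4.00, O 4.99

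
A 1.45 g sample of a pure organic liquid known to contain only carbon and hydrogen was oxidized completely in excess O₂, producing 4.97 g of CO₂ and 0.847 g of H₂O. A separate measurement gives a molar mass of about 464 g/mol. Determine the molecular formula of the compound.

C36H30

mol C = 4.97 g CO₂ ÷ 44.009 g/mol = 0.1129 mol
mol H = 2 × 0.847 g H₂O ÷ 18.015 g/mol = 0.09403 mol
Divide by the smallest (0.09403 mol): C 1.201, H 1.000
Multiplying each by 5 gives whole numbers: C 6.00, H 5.00
Empirical formula: C6H5
Empirical-formula mass = 77.11 g/mol; 464 ÷ 77.11 ≈ 6, so the molecular formula is C36H30.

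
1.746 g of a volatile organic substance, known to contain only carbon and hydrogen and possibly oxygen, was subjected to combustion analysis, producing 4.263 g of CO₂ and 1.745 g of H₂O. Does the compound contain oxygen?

yes

mol C = 4.263 g CO₂ ÷ 44.009 g/mol = 0.096867 mol
mol H = 2 × 1.745 g H₂O ÷ 18.015 g/mol = 0.19373 mol
C and H account for only 1.3587 g of the 1.746 g sample; the remaining 0.38726 g must be oxygen.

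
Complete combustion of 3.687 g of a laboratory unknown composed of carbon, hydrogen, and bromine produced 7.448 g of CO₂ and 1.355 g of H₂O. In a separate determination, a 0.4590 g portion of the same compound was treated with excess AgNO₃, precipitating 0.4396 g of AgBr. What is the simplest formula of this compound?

C9H8Br

mol C = 7.448 g CO₂ ÷ 44.009 g/mol = 0.16924 mol
mol H = 2 × 1.355 g H₂O ÷ 18.015 g/mol = 0.15043 mol
From the AgBr data: mol Br per gram of compound = (0.4396 ÷ 187.772) ÷ 0.4590 = 0.0051005 mol/g, so in the 3.687 g combustion sample mol Br = 0.018806 mol
Divide by the smallest (0.018806 mol): C 8.999, H 7.999, Br 1.000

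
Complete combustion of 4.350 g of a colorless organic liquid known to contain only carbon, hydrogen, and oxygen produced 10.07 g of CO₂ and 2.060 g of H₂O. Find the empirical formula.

mol C = 10.07 g CO₂ ÷ 44.009 g/mol = 0.22882 mol
mol H = 2 × 2.060 g H₂O ÷ 18.015 g/mol = 0.22870 mol
mass O = 4.350 − (2.7483 + 0.23053) = 1.3712 g → mol O = 1.3712 ÷ 15.999 = 0.085702 mol
Divide by the smallest (0.085702 mol): C 2.670, H 2.669, O 1.000
Multiplying each by 3 gives whole numbers: C 8.01, H 8.01, O 3.00

C8H8O3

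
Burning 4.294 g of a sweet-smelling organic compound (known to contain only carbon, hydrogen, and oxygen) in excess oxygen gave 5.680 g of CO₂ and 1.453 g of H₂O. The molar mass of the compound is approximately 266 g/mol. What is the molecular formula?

mol C = 5.680 g CO₂ ÷ 44.009 g/mol = 0.12906 mol
mol H = 2 × 1.453 g H₂O ÷ 18.015 g/mol = 0.16131 mol
mass O = 4.294 − (1.5502 + 0.16260) = 2.5812 g → mol O = 2.5812 ÷ 15.999 = 0.16134 mol
Divide by the smallest (0.12906 mol): C 1.000, H 1.250, O 1.250
Multiplying each by 4 gives whole numbers: C 4.00, H 5.00, O 5.00
Empirical formula: C4H5O5
Empirical-formula mass = 133.08 g/mol; 266 ÷ 133.08 ≈ 2, so the molecular formula is C8H10O10.

C8H10O10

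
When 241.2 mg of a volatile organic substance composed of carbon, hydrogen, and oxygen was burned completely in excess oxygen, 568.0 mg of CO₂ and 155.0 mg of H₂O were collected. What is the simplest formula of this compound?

mol C = 0.5680 g CO₂ ÷ 44.009 g/mol = 0.012906 mol
mol H = 2 × 0.1550 g H₂O ÷ 18.015 g/mol = 0.017208 mol
mass O = 0.2412 − (0.15502 + 0.017346) = 0.068835 g → mol O = 0.068835 ÷ 15.999 = 0.0043025 mol
Divide by the smallest (0.0043025 mol): C 3.000, H 4.000, O 1.000

C3H4O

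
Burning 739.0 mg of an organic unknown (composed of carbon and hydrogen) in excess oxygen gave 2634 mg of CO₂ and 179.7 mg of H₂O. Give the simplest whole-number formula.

C3H

mol C = 2.634 g CO₂ ÷ 44.009 g/mol = 0.059851 mol
mol H = 2 × 0.1797 g H₂O ÷ 18.015 g/mol = 0.019950 mol
Divide by the smallest (0.019950 mol): C 3.000, H 1.000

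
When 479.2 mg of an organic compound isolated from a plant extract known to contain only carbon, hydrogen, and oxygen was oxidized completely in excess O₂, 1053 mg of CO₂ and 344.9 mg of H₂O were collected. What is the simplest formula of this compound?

C5H8O2

mol C = 1.053 g CO₂ ÷ 44.009 g/mol = 0.023927 mol
mol H = 2 × 0.3449 g H₂O ÷ 18.015 g/mol = 0.038290 mol
mass O = 0.4792 − (0.28739 + 0.038597) = 0.15322 g → mol O = 0.15322 ÷ 15.999 = 0.0095767 mol
Divide by the smallest (0.0095767 mol): C 2.498, H 3.998, O 1.000
Multiplying each by 2 gives whole numbers: C 5.00, H 8.00, O 2.00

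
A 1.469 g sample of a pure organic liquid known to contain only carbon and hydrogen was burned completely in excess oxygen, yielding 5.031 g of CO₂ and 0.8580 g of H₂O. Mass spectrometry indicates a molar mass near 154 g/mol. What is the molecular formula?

C12H10

mol C = 5.031 g CO₂ ÷ 44.009 g/mol = 0.11432 mol
mol H = 2 × 0.8580 g H₂O ÷ 18.015 g/mol = 0.095254 mol
Divide by the smallest (0.095254 mol): C 1.200, H 1.000
Multiplying each by 5 gives whole numbers: C 6.00, H 5.00
Empirical formula: C6H5
Empirical-formula mass = 77.11 g/mol; 154 ÷ 77.11 ≈ 2, so the molecular formula is C12H10.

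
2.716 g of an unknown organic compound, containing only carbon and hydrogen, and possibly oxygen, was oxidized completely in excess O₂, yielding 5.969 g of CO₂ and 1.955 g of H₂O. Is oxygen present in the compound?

yes

mol C = 5.969 g CO₂ ÷ 44.009 g/mol = 0.13563 mol
mol H = 2 × 1.955 g H₂O ÷ 18.015 g/mol = 0.21704 mol
C and H account for only 1.8478 g of the 2.716 g sample; the remaining 0.86815 g must be oxygen.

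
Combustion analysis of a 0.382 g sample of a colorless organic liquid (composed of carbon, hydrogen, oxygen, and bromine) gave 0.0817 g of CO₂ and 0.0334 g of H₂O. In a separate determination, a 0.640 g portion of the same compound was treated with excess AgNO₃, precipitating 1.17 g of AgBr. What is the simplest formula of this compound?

mol C = 0.0817 g CO₂ ÷ 44.009 g/mol = 0.001856 mol
mol H = 2 × 0.0334 g H₂O ÷ 18.015 g/mol = 0.003708 mol
From the AgBr data: mol Br per gram of compound = (1.17 ÷ 187.772) ÷ 0.640 = 0.009736 mol/g, so in the 0.382 g combustion sample mol Br = 0.003719 mol
mass O = 0.382 − (0.02230 + 0.003738 + 0.2972) = 0.05879 g → mol O = 0.05879 ÷ 15.999 = 0.003675 mol
Divide by the smallest (0.001856 mol): C 1.000, H 1.997, Br 2.003, O 1.979

CH2Br2O2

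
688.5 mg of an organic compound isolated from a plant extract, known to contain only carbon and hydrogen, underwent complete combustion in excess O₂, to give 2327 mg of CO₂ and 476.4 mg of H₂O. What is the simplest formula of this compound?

mol C = 2.327 g CO₂ ÷ 44.009 g/mol = 0.052876 mol
mol H = 2 × 0.4764 g H₂O ÷ 18.015 g/mol = 0.052889 mol
Divide by the smallest (0.052876 mol): C 1.000, H 1.000

CH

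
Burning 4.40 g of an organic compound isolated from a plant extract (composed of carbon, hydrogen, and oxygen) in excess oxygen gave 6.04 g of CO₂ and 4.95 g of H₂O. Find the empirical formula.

CH4O

mol C = 6.04 g CO₂ ÷ 44.009 g/mol = 0.1372 mol
mol H = 2 × 4.95 g H₂O ÷ 18.015 g/mol = 0.5495 mol
mass O = 4.40 − (1.648 + 0.5539) = 2.198 g → mol O = 2.198 ÷ 15.999 = 0.1374 mol
Divide by the smallest (0.1372 mol): C 1.000, H 4.004, O 1.001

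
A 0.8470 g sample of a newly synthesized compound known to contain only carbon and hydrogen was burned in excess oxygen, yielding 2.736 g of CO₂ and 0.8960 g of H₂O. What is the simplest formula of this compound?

C5H8

mol C = 2.736 g CO₂ ÷ 44.009 g/mol = 0.062169 mol
mol H = 2 × 0.8960 g H₂O ÷ 18.015 g/mol = 0.099473 mol
Divide by the smallest (0.062169 mol): C 1.000, H 1.600
Multiplying each by 5 gives whole numbers: C 5.00, H 8.00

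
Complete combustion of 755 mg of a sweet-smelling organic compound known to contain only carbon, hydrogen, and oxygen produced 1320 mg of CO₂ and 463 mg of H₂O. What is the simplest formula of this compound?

mol C = 1.32 g CO₂ ÷ 44.009 g/mol = 0.02999 mol
mol H = 2 × 0.463 g H₂O ÷ 18.015 g/mol = 0.05140 mol
mass O = 0.755 − (0.3603 + 0.05181) = 0.3429 g → mol O = 0.3429 ÷ 15.999 = 0.02143 mol
Divide by the smallest (0.02143 mol): C 1.399, H 2.398, O 1.000
Multiplying each by 5 gives whole numbers: C 7.00, H 11.99, O 5.00

C7H12O5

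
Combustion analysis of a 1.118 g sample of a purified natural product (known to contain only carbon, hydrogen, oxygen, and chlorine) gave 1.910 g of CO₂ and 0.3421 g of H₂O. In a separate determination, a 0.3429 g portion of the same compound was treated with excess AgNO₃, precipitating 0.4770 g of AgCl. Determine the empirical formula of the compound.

mol C = 1.910 g CO₂ ÷ 44.009 g/mol = 0.043400 mol
mol H = 2 × 0.3421 g H₂O ÷ 18.015 g/mol = 0.037979 mol
From the AgCl data: mol Cl per gram of compound = (0.4770 ÷ 143.318) ÷ 0.3429 = 0.0097062 mol/g, so in the 1.118 g combustion sample mol Cl = 0.010852 mol
mass O = 1.118 − (0.52128 + 0.038283 + 0.38469) = 0.17375 g → mol O = 0.17375 ÷ 15.999 = 0.010860 mol
Divide by the smallest (0.010852 mol): C 3.999, H 3.500, Cl 1.000, O 1.001
Multiplying each by 2 gives whole numbers: C 8.00, H 7.00, Cl 2.00, O 2.00

C8H7Cl2O2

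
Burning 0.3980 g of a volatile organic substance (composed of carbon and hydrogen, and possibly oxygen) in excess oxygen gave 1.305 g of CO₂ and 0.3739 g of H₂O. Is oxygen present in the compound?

mol C = 1.305 g CO₂ ÷ 44.009 g/mol = 0.029653 mol
mol H = 2 × 0.3739 g H₂O ÷ 18.015 g/mol = 0.041510 mol
C and H together account for 0.39800 g — essentially the entire 0.3980 g sample — so the compound contains no oxygen.

no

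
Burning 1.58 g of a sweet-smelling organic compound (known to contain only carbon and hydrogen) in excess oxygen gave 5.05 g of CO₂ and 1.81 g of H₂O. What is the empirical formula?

mol C = 5.05 g CO₂ ÷ 44.009 g/mol = 0.1147 mol
mol H = 2 × 1.81 g H₂O ÷ 18.015 g/mol = 0.2009 mol
Divide by the smallest (0.1147 mol): C 1.000, H 1.751
Multiplying each by 4 gives whole numbers: C 4.00, H 7.00

C4H7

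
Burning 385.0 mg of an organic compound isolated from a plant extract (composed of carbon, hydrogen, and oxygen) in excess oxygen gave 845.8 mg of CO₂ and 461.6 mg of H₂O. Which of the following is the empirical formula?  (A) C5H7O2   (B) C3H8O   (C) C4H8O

mol C = 0.8458 g CO₂ ÷ 44.009 g/mol = 0.019219 mol
mol H = 2 × 0.4616 g H₂O ÷ 18.015 g/mol = 0.051246 mol
mass O = 0.3850 − (0.23084 + 0.051656) = 0.10251 g → mol O = 0.10251 ÷ 15.999 = 0.0064071 mol
Divide by the smallest (0.0064071 mol): C 3.000, H 7.998, O 1.000

(B) C3H8O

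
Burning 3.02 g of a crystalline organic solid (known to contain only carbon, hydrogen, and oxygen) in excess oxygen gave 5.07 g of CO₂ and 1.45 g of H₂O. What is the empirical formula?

mol C = 5.07 g CO₂ ÷ 44.009 g/mol = 0.1152 mol
mol H = 2 × 1.45 g H₂O ÷ 18.015 g/mol = 0.1610 mol
mass O = 3.02 − (1.384 + 0.1623) = 1.474 g → mol O = 1.474 ÷ 15.999 = 0.09213 mol
Divide by the smallest (0.09213 mol): C 1.250, H 1.747, O 1.000
Multiplying each by 4 gives whole numbers: C 5.00, H 6.99, O 4.00

C5H7O4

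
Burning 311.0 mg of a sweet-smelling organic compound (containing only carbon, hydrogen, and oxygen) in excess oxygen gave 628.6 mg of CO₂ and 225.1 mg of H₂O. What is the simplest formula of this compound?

mol C = 0.6286 g CO₂ ÷ 44.009 g/mol = 0.014283 mol
mol H = 2 × 0.2251 g H₂O ÷ 18.015 g/mol = 0.024990 mol
mass O = 0.3110 − (0.17156 + 0.025190) = 0.11425 g → mol O = 0.11425 ÷ 15.999 = 0.0071412 mol
Divide by the smallest (0.0071412 mol): C 2.000, H 3.499, O 1.000
Multiplying each by 2 gives whole numbers: C 4.00, H 7.00, O 2.00

C4H7O2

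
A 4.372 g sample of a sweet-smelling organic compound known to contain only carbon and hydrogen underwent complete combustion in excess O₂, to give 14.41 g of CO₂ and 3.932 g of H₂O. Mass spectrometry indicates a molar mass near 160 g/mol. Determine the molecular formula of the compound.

C12H16

mol C = 14.41 g CO₂ ÷ 44.009 g/mol = 0.32743 mol
mol H = 2 × 3.932 g H₂O ÷ 18.015 g/mol = 0.43653 mol
Divide by the smallest (0.32743 mol): C 1.000, H 1.333
Multiplying each by 3 gives whole numbers: C 3.00, H 4.00
Empirical formula: C3H4
Empirical-formula mass = 40.06 g/mol; 160 ÷ 40.06 ≈ 4, so the molecular formula is C12H16.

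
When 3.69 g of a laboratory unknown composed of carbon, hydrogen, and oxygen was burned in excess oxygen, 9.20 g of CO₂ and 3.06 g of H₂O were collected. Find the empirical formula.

C8H13O2

mol C = 9.20 g CO₂ ÷ 44.009 g/mol = 0.2090 mol
mol H = 2 × 3.06 g H₂O ÷ 18.015 g/mol = 0.3397 mol
mass O = 3.69 − (2.511 + 0.3424) = 0.8367 g → mol O = 0.8367 ÷ 15.999 = 0.05230 mol
Divide by the smallest (0.05230 mol): C 3.997, H 6.496, O 1.000
Multiplying each by 2 gives whole numbers: C 7.99, H 12.99, O 2.00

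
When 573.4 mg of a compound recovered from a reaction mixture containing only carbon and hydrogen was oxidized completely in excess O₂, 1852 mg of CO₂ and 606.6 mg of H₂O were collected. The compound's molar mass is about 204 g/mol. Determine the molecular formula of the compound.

mol C = 1.852 g CO₂ ÷ 44.009 g/mol = 0.042082 mol
mol H = 2 × 0.6066 g H₂O ÷ 18.015 g/mol = 0.067344 mol
Divide by the smallest (0.042082 mol): C 1.000, H 1.600
Multiplying each by 5 gives whole numbers: C 5.00, H 8.00
Empirical formula: C5H8
Empirical-formula mass = 68.12 g/mol; 204 ÷ 68.12 ≈ 3, so the molecular formula is C15H24.

C15H24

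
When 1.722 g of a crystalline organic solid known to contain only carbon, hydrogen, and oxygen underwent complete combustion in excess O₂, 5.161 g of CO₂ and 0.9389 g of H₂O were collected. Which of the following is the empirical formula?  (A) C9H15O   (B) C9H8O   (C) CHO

(B) C9H8O

mol C = 5.161 g CO₂ ÷ 44.009 g/mol = 0.11727 mol
mol H = 2 × 0.9389 g H₂O ÷ 18.015 g/mol = 0.10424 mol
mass O = 1.722 − (1.4085 + 0.10507) = 0.20838 g → mol O = 0.20838 ÷ 15.999 = 0.013025 mol
Divide by the smallest (0.013025 mol): C 9.004, H 8.003, O 1.000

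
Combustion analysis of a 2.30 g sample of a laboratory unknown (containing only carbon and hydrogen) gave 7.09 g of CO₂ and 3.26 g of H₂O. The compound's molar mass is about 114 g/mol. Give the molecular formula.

mol C = 7.09 g CO₂ ÷ 44.009 g/mol = 0.1611 mol
mol H = 2 × 3.26 g H₂O ÷ 18.015 g/mol = 0.3619 mol
Divide by the smallest (0.1611 mol): C 1.000, H 2.247
Multiplying each by 4 gives whole numbers: C 4.00, H 8.99
Empirical formula: C4H9
Empirical-formula mass = 57.12 g/mol; 114 ÷ 57.12 ≈ 2, so the molecular formula is C8H18.

C8H18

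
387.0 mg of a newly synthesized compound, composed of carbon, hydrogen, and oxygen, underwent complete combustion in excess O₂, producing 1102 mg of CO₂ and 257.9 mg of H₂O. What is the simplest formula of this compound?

C7H8O

mol C = 1.102 g CO₂ ÷ 44.009 g/mol = 0.025040 mol
mol H = 2 × 0.2579 g H₂O ÷ 18.015 g/mol = 0.028632 mol
mass O = 0.3870 − (0.30076 + 0.028861) = 0.057380 g → mol O = 0.057380 ÷ 15.999 = 0.0035865 mol
Divide by the smallest (0.0035865 mol): C 6.982, H 7.983, O 1.000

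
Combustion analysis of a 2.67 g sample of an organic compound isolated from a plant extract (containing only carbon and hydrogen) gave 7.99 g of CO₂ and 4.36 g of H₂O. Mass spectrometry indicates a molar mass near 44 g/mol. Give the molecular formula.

C3H8

mol C = 7.99 g CO₂ ÷ 44.009 g/mol = 0.1816 mol
mol H = 2 × 4.36 g H₂O ÷ 18.015 g/mol = 0.4840 mol
Divide by the smallest (0.1816 mol): C 1.000, H 2.666
Multiplying each by 3 gives whole numbers: C 3.00, H 8.00
Empirical formula: C3H8
Empirical-formula mass = 44.10 g/mol; 44 ÷ 44.10 ≈ 1, so the molecular formula is C3H8.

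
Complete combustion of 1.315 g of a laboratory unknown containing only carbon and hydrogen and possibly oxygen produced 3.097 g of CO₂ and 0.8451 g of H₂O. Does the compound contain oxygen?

mol C = 3.097 g CO₂ ÷ 44.009 g/mol = 0.070372 mol
mol H = 2 × 0.8451 g H₂O ÷ 18.015 g/mol = 0.093822 mol
C and H account for only 0.93981 g of the 1.315 g sample; the remaining 0.37519 g must be oxygen.

yes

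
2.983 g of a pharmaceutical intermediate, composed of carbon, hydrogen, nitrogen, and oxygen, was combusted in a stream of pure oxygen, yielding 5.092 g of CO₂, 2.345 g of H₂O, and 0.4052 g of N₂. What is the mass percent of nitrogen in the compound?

mol C = 5.092 g CO₂ ÷ 44.009 g/mol = 0.11570 mol
mol H = 2 × 2.345 g H₂O ÷ 18.015 g/mol = 0.26034 mol
mol N = 2 × 0.4052 g N₂ ÷ 28.014 g/mol = 0.028928 mol
mass O = 2.983 − (1.3897 + 0.26242 + 0.40520) = 0.92566 g → mol O = 0.92566 ÷ 15.999 = 0.057858 mol
mass % N = 0.40520 g ÷ 2.983 g × 100%

13.58%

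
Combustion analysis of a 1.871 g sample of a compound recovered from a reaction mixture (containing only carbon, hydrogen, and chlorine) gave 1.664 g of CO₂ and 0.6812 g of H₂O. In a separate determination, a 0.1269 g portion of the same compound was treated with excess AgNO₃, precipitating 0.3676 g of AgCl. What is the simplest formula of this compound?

CH2Cl

mol C = 1.664 g CO₂ ÷ 44.009 g/mol = 0.037810 mol
mol H = 2 × 0.6812 g H₂O ÷ 18.015 g/mol = 0.075626 mol
From the AgCl data: mol Cl per gram of compound = (0.3676 ÷ 143.318) ÷ 0.1269 = 0.020212 mol/g, so in the 1.871 g combustion sample mol Cl = 0.037817 mol
Divide by the smallest (0.037810 mol): C 1.000, H 2.000, Cl 1.000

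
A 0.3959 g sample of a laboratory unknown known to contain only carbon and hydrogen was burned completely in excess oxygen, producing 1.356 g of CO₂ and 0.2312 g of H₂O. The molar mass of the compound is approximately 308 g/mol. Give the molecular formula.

mol C = 1.356 g CO₂ ÷ 44.009 g/mol = 0.030812 mol
mol H = 2 × 0.2312 g H₂O ÷ 18.015 g/mol = 0.025667 mol
Divide by the smallest (0.025667 mol): C 1.200, H 1.000
Multiplying each by 5 gives whole numbers: C 6.00, H 5.00
Empirical formula: C6H5
Empirical-formula mass = 77.11 g/mol; 308 ÷ 77.11 ≈ 4, so the molecular formula is C24H20.

C24H20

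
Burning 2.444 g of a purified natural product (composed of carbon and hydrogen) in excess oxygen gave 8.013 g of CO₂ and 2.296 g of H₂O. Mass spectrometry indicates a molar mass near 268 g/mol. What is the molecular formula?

mol C = 8.013 g CO₂ ÷ 44.009 g/mol = 0.18208 mol
mol H = 2 × 2.296 g H₂O ÷ 18.015 g/mol = 0.25490 mol
Divide by the smallest (0.18208 mol): C 1.000, H 1.400
Multiplying each by 5 gives whole numbers: C 5.00, H 7.00
Empirical formula: C5H7
Empirical-formula mass = 67.11 g/mol; 268 ÷ 67.11 ≈ 4, so the molecular formula is C20H28.

C20H28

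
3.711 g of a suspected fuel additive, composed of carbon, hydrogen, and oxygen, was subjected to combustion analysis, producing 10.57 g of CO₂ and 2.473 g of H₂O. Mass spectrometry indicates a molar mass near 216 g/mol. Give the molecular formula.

C14H16O2

mol C = 10.57 g CO₂ ÷ 44.009 g/mol = 0.24018 mol
mol H = 2 × 2.473 g H₂O ÷ 18.015 g/mol = 0.27455 mol
mass O = 3.711 − (2.8848 + 0.27675) = 0.54947 g → mol O = 0.54947 ÷ 15.999 = 0.034344 mol
Divide by the smallest (0.034344 mol): C 6.993, H 7.994, O 1.000
Empirical formula: C7H8O
Empirical-formula mass = 108.14 g/mol; 216 ÷ 108.14 ≈ 2, so the molecular formula is C14H16O2.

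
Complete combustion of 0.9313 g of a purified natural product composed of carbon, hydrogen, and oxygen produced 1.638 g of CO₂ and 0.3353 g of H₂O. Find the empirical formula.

mol C = 1.638 g CO₂ ÷ 44.009 g/mol = 0.037220 mol
mol H = 2 × 0.3353 g H₂O ÷ 18.015 g/mol = 0.037225 mol
mass O = 0.9313 − (0.44705 + 0.037522) = 0.44673 g → mol O = 0.44673 ÷ 15.999 = 0.027923 mol
Divide by the smallest (0.027923 mol): C 1.333, H 1.333, O 1.000
Multiplying each by 3 gives whole numbers: C 4.00, H 4.00, O 3.00

C4H4O3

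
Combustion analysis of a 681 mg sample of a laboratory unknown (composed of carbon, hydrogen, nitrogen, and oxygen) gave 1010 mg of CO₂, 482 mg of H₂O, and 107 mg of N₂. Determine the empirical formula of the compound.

C3H7NO2

mol C = 1.01 g CO₂ ÷ 44.009 g/mol = 0.02295 mol
mol H = 2 × 0.482 g H₂O ÷ 18.015 g/mol = 0.05351 mol
mol N = 2 × 0.107 g N₂ ÷ 28.014 g/mol = 0.007639 mol
mass O = 0.681 − (0.2757 + 0.05394 + 0.1070) = 0.2444 g → mol O = 0.2444 ÷ 15.999 = 0.01528 mol
Divide by the smallest (0.007639 mol): C 3.004, H 7.005, N 1.000, O 2.000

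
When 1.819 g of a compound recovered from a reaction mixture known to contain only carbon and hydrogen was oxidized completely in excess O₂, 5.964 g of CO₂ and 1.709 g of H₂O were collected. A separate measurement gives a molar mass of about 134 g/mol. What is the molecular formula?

mol C = 5.964 g CO₂ ÷ 44.009 g/mol = 0.13552 mol
mol H = 2 × 1.709 g H₂O ÷ 18.015 g/mol = 0.18973 mol
Divide by the smallest (0.13552 mol): C 1.000, H 1.400
Multiplying each by 5 gives whole numbers: C 5.00, H 7.00
Empirical formula: C5H7
Empirical-formula mass = 67.11 g/mol; 134 ÷ 67.11 ≈ 2, so the molecular formula is C10H14.

C10H14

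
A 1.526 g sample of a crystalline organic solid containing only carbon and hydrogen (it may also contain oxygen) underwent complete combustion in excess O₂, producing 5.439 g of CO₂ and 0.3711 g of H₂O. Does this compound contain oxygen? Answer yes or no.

no

mol C = 5.439 g CO₂ ÷ 44.009 g/mol = 0.12359 mol
mol H = 2 × 0.3711 g H₂O ÷ 18.015 g/mol = 0.041199 mol
C and H together account for 1.5259 g — essentially the entire 1.526 g sample — so the compound contains no oxygen.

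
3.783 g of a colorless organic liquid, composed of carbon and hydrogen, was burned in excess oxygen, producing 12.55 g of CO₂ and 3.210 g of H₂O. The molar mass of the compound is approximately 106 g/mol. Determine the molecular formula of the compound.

C8H10

mol C = 12.55 g CO₂ ÷ 44.009 g/mol = 0.28517 mol
mol H = 2 × 3.210 g H₂O ÷ 18.015 g/mol = 0.35637 mol
Divide by the smallest (0.28517 mol): C 1.000, H 1.250
Multiplying each by 4 gives whole numbers: C 4.00, H 5.00
Empirical formula: C4H5
Empirical-formula mass = 53.08 g/mol; 106 ÷ 53.08 ≈ 2, so the molecular formula is C8H10.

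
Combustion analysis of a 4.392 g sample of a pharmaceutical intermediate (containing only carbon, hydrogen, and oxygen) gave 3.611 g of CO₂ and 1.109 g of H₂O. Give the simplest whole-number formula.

C2H3O5

mol C = 3.611 g CO₂ ÷ 44.009 g/mol = 0.082051 mol
mol H = 2 × 1.109 g H₂O ÷ 18.015 g/mol = 0.12312 mol
mass O = 4.392 − (0.98552 + 0.12410) = 3.2824 g → mol O = 3.2824 ÷ 15.999 = 0.20516 mol
Divide by the smallest (0.082051 mol): C 1.000, H 1.501, O 2.500
Multiplying each by 2 gives whole numbers: C 2.00, H 3.00, O 5.00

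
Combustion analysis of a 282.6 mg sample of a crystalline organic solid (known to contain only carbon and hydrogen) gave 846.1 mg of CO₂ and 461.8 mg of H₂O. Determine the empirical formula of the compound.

C3H8

mol C = 0.8461 g CO₂ ÷ 44.009 g/mol = 0.019226 mol
mol H = 2 × 0.4618 g H₂O ÷ 18.015 g/mol = 0.051268 mol
Divide by the smallest (0.019226 mol): C 1.000, H 2.667
Multiplying each by 3 gives whole numbers: C 3.00, H 8.00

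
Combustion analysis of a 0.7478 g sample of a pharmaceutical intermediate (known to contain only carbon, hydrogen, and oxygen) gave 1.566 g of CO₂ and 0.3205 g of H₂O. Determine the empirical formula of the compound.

C2H2O

mol C = 1.566 g CO₂ ÷ 44.009 g/mol = 0.035584 mol
mol H = 2 × 0.3205 g H₂O ÷ 18.015 g/mol = 0.035581 mol
mass O = 0.7478 − (0.42739 + 0.035866) = 0.28454 g → mol O = 0.28454 ÷ 15.999 = 0.017785 mol
Divide by the smallest (0.017785 mol): C 2.001, H 2.001, O 1.000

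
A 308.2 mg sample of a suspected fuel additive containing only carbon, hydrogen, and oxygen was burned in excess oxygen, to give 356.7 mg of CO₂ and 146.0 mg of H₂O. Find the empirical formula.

mol C = 0.3567 g CO₂ ÷ 44.009 g/mol = 0.0081052 mol
mol H = 2 × 0.1460 g H₂O ÷ 18.015 g/mol = 0.016209 mol
mass O = 0.3082 − (0.097351 + 0.016338) = 0.19451 g → mol O = 0.19451 ÷ 15.999 = 0.012158 mol
Divide by the smallest (0.0081052 mol): C 1.000, H 2.000, O 1.500
Multiplying each by 2 gives whole numbers: C 2.00, H 4.00, O 3.00

C2H4O3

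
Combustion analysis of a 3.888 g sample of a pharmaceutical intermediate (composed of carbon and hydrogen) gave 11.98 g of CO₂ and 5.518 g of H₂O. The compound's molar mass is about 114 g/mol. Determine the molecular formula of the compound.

C8H18

mol C = 11.98 g CO₂ ÷ 44.009 g/mol = 0.27222 mol
mol H = 2 × 5.518 g H₂O ÷ 18.015 g/mol = 0.61260 mol
Divide by the smallest (0.27222 mol): C 1.000, H 2.250
Multiplying each by 4 gives whole numbers: C 4.00, H 9.00
Empirical formula: C4H9
Empirical-formula mass = 57.12 g/mol; 114 ÷ 57.12 ≈ 2, so the molecular formula is C8H18.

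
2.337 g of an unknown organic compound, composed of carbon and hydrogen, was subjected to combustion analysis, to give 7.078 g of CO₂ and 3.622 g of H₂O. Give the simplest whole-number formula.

C2H5

mol C = 7.078 g CO₂ ÷ 44.009 g/mol = 0.16083 mol
mol H = 2 × 3.622 g H₂O ÷ 18.015 g/mol = 0.40211 mol
Divide by the smallest (0.16083 mol): C 1.000, H 2.500
Multiplying each by 2 gives whole numbers: C 2.00, H 5.00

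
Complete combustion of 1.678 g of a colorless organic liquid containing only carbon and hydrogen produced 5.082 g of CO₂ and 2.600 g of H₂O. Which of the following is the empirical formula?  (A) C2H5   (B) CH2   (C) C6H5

(A) C2H5

mol C = 5.082 g CO₂ ÷ 44.009 g/mol = 0.11548 mol
mol H = 2 × 2.600 g H₂O ÷ 18.015 g/mol = 0.28865 mol
Divide by the smallest (0.11548 mol): C 1.000, H 2.500
Multiplying each by 2 gives whole numbers: C 2.00, H 5.00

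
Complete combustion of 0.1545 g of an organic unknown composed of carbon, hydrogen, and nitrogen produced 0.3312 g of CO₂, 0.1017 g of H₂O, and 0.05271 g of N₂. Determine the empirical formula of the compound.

C2H3N

mol C = 0.3312 g CO₂ ÷ 44.009 g/mol = 0.0075257 mol
mol H = 2 × 0.1017 g H₂O ÷ 18.015 g/mol = 0.011291 mol
mol N = 2 × 0.05271 g N₂ ÷ 28.014 g/mol = 0.0037631 mol
Divide by the smallest (0.0037631 mol): C 2.000, H 3.000, N 1.000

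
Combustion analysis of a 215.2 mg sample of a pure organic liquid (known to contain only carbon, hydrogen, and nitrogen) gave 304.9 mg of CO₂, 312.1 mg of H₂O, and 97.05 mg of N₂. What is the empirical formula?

mol C = 0.3049 g CO₂ ÷ 44.009 g/mol = 0.0069281 mol
mol H = 2 × 0.3121 g H₂O ÷ 18.015 g/mol = 0.034649 mol
mol N = 2 × 0.09705 g N₂ ÷ 28.014 g/mol = 0.0069287 mol
Divide by the smallest (0.0069281 mol): C 1.000, H 5.001, N 1.000

CH5N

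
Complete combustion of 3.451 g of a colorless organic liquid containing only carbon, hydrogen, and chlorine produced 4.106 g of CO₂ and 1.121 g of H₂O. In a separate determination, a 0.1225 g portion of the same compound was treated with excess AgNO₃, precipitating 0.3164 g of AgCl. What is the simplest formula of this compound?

C3H4Cl2

mol C = 4.106 g CO₂ ÷ 44.009 g/mol = 0.093299 mol
mol H = 2 × 1.121 g H₂O ÷ 18.015 g/mol = 0.12445 mol
From the AgCl data: mol Cl per gram of compound = (0.3164 ÷ 143.318) ÷ 0.1225 = 0.018022 mol/g, so in the 3.451 g combustion sample mol Cl = 0.062193 mol
Divide by the smallest (0.062193 mol): C 1.500, H 2.001, Cl 1.000
Multiplying each by 2 gives whole numbers: C 3.00, H 4.00, Cl 2.00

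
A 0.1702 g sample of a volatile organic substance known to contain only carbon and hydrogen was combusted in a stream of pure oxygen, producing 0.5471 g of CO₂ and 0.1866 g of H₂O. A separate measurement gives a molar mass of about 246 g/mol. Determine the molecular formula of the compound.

mol C = 0.5471 g CO₂ ÷ 44.009 g/mol = 0.012432 mol
mol H = 2 × 0.1866 g H₂O ÷ 18.015 g/mol = 0.020716 mol
Divide by the smallest (0.012432 mol): C 1.000, H 1.666
Multiplying each by 3 gives whole numbers: C 3.00, H 5.00
Empirical formula: C3H5
Empirical-formula mass = 41.07 g/mol; 246 ÷ 41.07 ≈ 6, so the molecular formula is C18H30.

C18H30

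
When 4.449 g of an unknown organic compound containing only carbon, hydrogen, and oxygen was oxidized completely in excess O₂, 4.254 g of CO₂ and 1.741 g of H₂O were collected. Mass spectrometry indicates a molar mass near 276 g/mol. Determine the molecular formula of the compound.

C6H12O12

mol C = 4.254 g CO₂ ÷ 44.009 g/mol = 0.096662 mol
mol H = 2 × 1.741 g H₂O ÷ 18.015 g/mol = 0.19328 mol
mass O = 4.449 − (1.1610 + 0.19483) = 3.0932 g → mol O = 3.0932 ÷ 15.999 = 0.19333 mol
Divide by the smallest (0.096662 mol): C 1.000, H 2.000, O 2.000
Empirical formula: CH2O2
Empirical-formula mass = 46.02 g/mol; 276 ÷ 46.02 ≈ 6, so the molecular formula is C6H12O12.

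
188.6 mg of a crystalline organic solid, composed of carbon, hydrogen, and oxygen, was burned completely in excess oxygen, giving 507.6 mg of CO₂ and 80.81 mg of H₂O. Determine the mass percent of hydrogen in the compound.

4.79%

mol C = 0.5076 g CO₂ ÷ 44.009 g/mol = 0.011534 mol
mol H = 2 × 0.08081 g H₂O ÷ 18.015 g/mol = 0.0089714 mol
mass O = 0.1886 − (0.13853 + 0.0090432) = 0.041022 g → mol O = 0.041022 ÷ 15.999 = 0.0025640 mol
mass % H = 0.0090432 g ÷ 0.1886 g × 100%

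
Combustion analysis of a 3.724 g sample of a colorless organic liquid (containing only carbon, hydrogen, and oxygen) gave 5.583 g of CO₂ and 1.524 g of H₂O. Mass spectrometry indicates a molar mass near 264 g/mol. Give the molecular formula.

C9H12O9

mol C = 5.583 g CO₂ ÷ 44.009 g/mol = 0.12686 mol
mol H = 2 × 1.524 g H₂O ÷ 18.015 g/mol = 0.16919 mol
mass O = 3.724 − (1.5237 + 0.17055) = 2.0297 g → mol O = 2.0297 ÷ 15.999 = 0.12687 mol
Divide by the smallest (0.12686 mol): C 1.000, H 1.334, O 1.000
Multiplying each by 3 gives whole numbers: C 3.00, H 4.00, O 3.00
Empirical formula: C3H4O3
Empirical-formula mass = 88.06 g/mol; 264 ÷ 88.06 ≈ 3, so the molecular formula is C9H12O9.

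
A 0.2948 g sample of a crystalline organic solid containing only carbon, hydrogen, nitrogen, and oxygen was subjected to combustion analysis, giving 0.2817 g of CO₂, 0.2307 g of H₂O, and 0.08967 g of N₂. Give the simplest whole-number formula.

CH4NO

mol C = 0.2817 g CO₂ ÷ 44.009 g/mol = 0.0064010 mol
mol H = 2 × 0.2307 g H₂O ÷ 18.015 g/mol = 0.025612 mol
mol N = 2 × 0.08967 g N₂ ÷ 28.014 g/mol = 0.0064018 mol
mass O = 0.2948 − (0.076882 + 0.025817 + 0.089670) = 0.10243 g → mol O = 0.10243 ÷ 15.999 = 0.0064023 mol
Divide by the smallest (0.0064010 mol): C 1.000, H 4.001, N 1.000, O 1.000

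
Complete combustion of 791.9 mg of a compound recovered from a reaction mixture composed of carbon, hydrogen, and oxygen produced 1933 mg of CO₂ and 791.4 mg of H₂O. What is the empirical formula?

C4H8O

mol C = 1.933 g CO₂ ÷ 44.009 g/mol = 0.043923 mol
mol H = 2 × 0.7914 g H₂O ÷ 18.015 g/mol = 0.087860 mol
mass O = 0.7919 − (0.52756 + 0.088563) = 0.17578 g → mol O = 0.17578 ÷ 15.999 = 0.010987 mol
Divide by the smallest (0.010987 mol): C 3.998, H 7.997, O 1.000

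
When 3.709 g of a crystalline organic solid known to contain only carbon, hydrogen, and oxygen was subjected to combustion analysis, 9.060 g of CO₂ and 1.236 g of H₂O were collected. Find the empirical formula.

mol C = 9.060 g CO₂ ÷ 44.009 g/mol = 0.20587 mol
mol H = 2 × 1.236 g H₂O ÷ 18.015 g/mol = 0.13722 mol
mass O = 3.709 − (2.4727 + 0.13832) = 1.0980 g → mol O = 1.0980 ÷ 15.999 = 0.068630 mol
Divide by the smallest (0.068630 mol): C 3.000, H 1.999, O 1.000

C3H2O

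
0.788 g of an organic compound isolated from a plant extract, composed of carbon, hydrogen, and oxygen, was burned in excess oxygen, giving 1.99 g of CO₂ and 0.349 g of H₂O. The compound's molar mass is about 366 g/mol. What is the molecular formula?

mol C = 1.99 g CO₂ ÷ 44.009 g/mol = 0.04522 mol
mol H = 2 × 0.349 g H₂O ÷ 18.015 g/mol = 0.03875 mol
mass O = 0.788 − (0.5431 + 0.03906) = 0.2058 g → mol O = 0.2058 ÷ 15.999 = 0.01287 mol
Divide by the smallest (0.01287 mol): C 3.515, H 3.012, O 1.000
Multiplying each by 2 gives whole numbers: C 7.03, H 6.02, O 2.00
Empirical formula: C7H6O2
Empirical-formula mass = 122.12 g/mol; 366 ÷ 122.12 ≈ 3, so the molecular formula is C21H18O6.

C21H18O6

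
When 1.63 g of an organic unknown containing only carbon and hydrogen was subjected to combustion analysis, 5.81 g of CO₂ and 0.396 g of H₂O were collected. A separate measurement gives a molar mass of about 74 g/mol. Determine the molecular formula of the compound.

C6H2

mol C = 5.81 g CO₂ ÷ 44.009 g/mol = 0.1320 mol
mol H = 2 × 0.396 g H₂O ÷ 18.015 g/mol = 0.04396 mol
Divide by the smallest (0.04396 mol): C 3.003, H 1.000
Empirical formula: C3H
Empirical-formula mass = 37.04 g/mol; 74 ÷ 37.04 ≈ 2, so the molecular formula is C6H2.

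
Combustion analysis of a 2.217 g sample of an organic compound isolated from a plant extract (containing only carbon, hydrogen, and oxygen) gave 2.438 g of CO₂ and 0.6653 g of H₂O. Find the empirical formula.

mol C = 2.438 g CO₂ ÷ 44.009 g/mol = 0.055398 mol
mol H = 2 × 0.6653 g H₂O ÷ 18.015 g/mol = 0.073861 mol
mass O = 2.217 − (0.66538 + 0.074452) = 1.4772 g → mol O = 1.4772 ÷ 15.999 = 0.092329 mol
Divide by the smallest (0.055398 mol): C 1.000, H 1.333, O 1.667
Multiplying each by 3 gives whole numbers: C 3.00, H 4.00, O 5.00

C3H4O5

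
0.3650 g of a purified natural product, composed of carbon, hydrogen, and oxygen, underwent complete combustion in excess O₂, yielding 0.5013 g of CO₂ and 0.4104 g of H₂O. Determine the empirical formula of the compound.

CH4O

mol C = 0.5013 g CO₂ ÷ 44.009 g/mol = 0.011391 mol
mol H = 2 × 0.4104 g H₂O ÷ 18.015 g/mol = 0.045562 mol
mass O = 0.3650 − (0.13682 + 0.045927) = 0.18226 g → mol O = 0.18226 ÷ 15.999 = 0.011392 mol
Divide by the smallest (0.011391 mol): C 1.000, H 4.000, O 1.000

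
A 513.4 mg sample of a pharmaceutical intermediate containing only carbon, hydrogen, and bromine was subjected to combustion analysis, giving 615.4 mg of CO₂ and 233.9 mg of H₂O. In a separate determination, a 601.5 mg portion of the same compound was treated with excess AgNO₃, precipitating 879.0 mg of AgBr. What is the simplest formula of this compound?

mol C = 0.6154 g CO₂ ÷ 44.009 g/mol = 0.013984 mol
mol H = 2 × 0.2339 g H₂O ÷ 18.015 g/mol = 0.025967 mol
From the AgBr data: mol Br per gram of compound = (0.8790 ÷ 187.772) ÷ 0.6015 = 0.0077826 mol/g, so in the 0.5134 g combustion sample mol Br = 0.0039956 mol
Divide by the smallest (0.0039956 mol): C 3.500, H 6.499, Br 1.000
Multiplying each by 2 gives whole numbers: C 7.00, H 13.00, Br 2.00

C7H13Br2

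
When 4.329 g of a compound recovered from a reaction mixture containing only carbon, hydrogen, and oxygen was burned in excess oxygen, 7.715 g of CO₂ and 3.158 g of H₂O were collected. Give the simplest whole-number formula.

mol C = 7.715 g CO₂ ÷ 44.009 g/mol = 0.17531 mol
mol H = 2 × 3.158 g H₂O ÷ 18.015 g/mol = 0.35060 mol
mass O = 4.329 − (2.1056 + 0.35340) = 1.8700 g → mol O = 1.8700 ÷ 15.999 = 0.11688 mol
Divide by the smallest (0.11688 mol): C 1.500, H 3.000, O 1.000
Multiplying each by 2 gives whole numbers: C 3.00, H 6.00, O 2.00

C3H6O2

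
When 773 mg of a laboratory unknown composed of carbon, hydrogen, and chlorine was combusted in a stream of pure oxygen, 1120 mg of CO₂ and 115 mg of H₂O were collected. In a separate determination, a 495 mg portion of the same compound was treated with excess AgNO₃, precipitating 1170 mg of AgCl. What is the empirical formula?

C2HCl

mol C = 1.12 g CO₂ ÷ 44.009 g/mol = 0.02545 mol
mol H = 2 × 0.115 g H₂O ÷ 18.015 g/mol = 0.01277 mol
From the AgCl data: mol Cl per gram of compound = (1.17 ÷ 143.318) ÷ 0.495 = 0.01649 mol/g, so in the 0.773 g combustion sample mol Cl = 0.01275 mol
Divide by the smallest (0.01275 mol): C 1.996, H 1.001, Cl 1.000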